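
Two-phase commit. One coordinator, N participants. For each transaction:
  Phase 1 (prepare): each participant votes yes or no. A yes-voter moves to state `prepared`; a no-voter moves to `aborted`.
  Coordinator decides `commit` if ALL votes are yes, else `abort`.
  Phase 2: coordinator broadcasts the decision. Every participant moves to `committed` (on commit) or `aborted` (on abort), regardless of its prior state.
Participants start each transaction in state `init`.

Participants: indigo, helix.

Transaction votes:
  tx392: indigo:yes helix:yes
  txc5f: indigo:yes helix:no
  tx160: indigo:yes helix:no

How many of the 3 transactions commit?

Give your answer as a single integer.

tx392: all yes -> commit (commits=1)
txc5f: no from helix -> abort (commits=1)
tx160: no from helix -> abort (commits=1)

Answer: 1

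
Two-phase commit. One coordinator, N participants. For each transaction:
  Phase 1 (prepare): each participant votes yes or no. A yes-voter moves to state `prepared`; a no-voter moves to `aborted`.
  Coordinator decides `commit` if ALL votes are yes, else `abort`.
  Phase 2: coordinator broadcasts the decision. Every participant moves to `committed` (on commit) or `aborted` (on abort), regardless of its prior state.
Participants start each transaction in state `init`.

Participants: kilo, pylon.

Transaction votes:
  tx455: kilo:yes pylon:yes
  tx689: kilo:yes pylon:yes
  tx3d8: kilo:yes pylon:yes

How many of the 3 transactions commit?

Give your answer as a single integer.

tx455: all yes -> commit (commits=1)
tx689: all yes -> commit (commits=2)
tx3d8: all yes -> commit (commits=3)

Answer: 3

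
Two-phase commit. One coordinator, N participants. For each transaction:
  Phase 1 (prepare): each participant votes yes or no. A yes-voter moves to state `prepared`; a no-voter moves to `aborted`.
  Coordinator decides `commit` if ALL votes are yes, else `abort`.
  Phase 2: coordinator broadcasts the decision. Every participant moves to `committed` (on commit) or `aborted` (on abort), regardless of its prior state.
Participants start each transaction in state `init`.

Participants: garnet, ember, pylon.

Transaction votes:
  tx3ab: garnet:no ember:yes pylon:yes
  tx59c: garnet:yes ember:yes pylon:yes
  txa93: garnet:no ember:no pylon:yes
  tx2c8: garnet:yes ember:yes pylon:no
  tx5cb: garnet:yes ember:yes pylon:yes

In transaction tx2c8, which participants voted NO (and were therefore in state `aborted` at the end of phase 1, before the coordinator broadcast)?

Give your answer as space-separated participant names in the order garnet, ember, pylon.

Answer: pylon

Derivation:
Txn tx2c8 phase 1: garnet yes -> prepared; ember yes -> prepared; pylon no -> aborted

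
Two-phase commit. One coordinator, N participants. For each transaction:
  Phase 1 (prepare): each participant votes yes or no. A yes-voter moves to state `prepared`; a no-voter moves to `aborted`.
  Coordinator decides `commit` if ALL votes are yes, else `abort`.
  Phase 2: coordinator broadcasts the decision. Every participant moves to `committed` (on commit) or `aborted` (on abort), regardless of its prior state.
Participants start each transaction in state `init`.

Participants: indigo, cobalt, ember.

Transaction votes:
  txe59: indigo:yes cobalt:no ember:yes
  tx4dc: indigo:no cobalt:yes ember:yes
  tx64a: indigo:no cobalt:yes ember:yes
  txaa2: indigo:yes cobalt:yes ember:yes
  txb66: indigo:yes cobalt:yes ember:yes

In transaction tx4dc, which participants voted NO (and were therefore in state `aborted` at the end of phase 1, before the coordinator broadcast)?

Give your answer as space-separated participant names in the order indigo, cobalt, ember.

Answer: indigo

Derivation:
Txn tx4dc phase 1: indigo no -> aborted; cobalt yes -> prepared; ember yes -> prepared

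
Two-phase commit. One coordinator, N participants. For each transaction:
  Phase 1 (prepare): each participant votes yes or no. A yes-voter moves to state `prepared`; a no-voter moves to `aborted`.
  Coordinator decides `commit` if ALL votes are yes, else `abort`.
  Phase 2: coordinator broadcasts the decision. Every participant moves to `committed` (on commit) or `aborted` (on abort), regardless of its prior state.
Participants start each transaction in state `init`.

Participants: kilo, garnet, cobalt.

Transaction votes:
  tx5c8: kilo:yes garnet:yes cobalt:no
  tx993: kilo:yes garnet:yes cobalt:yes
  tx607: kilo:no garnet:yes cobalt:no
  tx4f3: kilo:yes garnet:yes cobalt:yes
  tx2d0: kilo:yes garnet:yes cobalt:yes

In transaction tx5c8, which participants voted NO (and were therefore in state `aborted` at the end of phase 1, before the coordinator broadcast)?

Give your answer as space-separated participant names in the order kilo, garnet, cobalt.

Txn tx5c8 phase 1: kilo yes -> prepared; garnet yes -> prepared; cobalt no -> aborted

Answer: cobalt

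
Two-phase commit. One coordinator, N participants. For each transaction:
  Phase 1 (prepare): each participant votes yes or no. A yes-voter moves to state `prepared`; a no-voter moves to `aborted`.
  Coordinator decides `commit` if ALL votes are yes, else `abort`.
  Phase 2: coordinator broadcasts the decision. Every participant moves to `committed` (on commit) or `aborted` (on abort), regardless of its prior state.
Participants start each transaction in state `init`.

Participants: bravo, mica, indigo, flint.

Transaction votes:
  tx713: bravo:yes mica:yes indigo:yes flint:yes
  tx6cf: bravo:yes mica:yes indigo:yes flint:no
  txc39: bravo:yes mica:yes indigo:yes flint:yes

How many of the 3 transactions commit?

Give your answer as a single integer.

tx713: all yes -> commit (commits=1)
tx6cf: no from flint -> abort (commits=1)
txc39: all yes -> commit (commits=2)

Answer: 2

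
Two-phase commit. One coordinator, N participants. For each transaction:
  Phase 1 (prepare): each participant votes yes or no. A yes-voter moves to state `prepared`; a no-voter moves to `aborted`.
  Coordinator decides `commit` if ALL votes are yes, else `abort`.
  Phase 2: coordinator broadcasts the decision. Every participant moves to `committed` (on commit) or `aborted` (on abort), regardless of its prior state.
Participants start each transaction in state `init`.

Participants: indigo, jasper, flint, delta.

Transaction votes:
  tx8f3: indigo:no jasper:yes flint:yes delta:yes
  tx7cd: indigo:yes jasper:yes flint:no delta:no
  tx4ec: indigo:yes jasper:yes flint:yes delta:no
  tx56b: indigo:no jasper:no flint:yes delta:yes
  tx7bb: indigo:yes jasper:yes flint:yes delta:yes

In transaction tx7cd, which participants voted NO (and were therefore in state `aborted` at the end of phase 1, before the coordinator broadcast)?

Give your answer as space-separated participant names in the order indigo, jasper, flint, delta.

Answer: flint delta

Derivation:
Txn tx7cd phase 1: indigo yes -> prepared; jasper yes -> prepared; flint no -> aborted; delta no -> aborted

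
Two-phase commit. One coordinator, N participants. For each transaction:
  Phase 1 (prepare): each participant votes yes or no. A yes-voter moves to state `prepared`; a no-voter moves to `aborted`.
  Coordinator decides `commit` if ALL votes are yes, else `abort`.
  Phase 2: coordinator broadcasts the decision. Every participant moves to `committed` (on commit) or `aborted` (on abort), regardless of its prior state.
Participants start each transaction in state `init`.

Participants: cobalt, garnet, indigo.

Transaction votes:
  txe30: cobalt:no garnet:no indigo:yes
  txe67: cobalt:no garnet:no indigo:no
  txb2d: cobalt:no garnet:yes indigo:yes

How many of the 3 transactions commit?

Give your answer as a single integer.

Answer: 0

Derivation:
txe30: no from cobalt, garnet -> abort (commits=0)
txe67: no from cobalt, garnet, indigo -> abort (commits=0)
txb2d: no from cobalt -> abort (commits=0)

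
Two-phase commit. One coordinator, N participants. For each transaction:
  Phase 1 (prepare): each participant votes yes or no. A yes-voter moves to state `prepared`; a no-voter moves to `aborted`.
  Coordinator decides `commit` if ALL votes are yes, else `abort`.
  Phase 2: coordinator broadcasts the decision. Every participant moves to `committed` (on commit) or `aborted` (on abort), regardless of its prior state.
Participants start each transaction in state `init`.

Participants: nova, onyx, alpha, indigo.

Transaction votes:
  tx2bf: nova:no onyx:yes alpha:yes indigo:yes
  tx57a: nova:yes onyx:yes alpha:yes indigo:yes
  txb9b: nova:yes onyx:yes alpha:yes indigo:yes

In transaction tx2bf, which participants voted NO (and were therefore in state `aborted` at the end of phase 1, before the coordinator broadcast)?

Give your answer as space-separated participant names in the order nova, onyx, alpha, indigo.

Answer: nova

Derivation:
Txn tx2bf phase 1: nova no -> aborted; onyx yes -> prepared; alpha yes -> prepared; indigo yes -> prepared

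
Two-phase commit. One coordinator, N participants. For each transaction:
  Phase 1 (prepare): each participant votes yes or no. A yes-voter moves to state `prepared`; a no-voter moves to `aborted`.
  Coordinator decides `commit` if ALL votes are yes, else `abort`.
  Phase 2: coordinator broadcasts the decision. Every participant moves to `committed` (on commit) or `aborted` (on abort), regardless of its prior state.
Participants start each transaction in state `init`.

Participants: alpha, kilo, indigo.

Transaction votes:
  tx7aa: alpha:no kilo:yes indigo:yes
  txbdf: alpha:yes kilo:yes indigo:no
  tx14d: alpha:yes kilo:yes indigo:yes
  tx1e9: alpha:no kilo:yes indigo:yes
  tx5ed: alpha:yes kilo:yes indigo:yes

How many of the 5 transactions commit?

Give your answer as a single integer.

Answer: 2

Derivation:
tx7aa: no from alpha -> abort (commits=0)
txbdf: no from indigo -> abort (commits=0)
tx14d: all yes -> commit (commits=1)
tx1e9: no from alpha -> abort (commits=1)
tx5ed: all yes -> commit (commits=2)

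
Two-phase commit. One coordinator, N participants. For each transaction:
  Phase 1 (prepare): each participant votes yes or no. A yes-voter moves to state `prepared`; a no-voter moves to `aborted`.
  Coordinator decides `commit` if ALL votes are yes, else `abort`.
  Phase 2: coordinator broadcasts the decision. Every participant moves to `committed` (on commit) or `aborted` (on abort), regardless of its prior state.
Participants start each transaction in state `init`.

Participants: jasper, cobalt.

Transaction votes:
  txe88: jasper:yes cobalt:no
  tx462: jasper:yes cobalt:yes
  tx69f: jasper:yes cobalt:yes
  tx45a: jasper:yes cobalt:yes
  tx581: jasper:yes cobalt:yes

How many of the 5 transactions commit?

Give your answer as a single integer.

Answer: 4

Derivation:
txe88: no from cobalt -> abort (commits=0)
tx462: all yes -> commit (commits=1)
tx69f: all yes -> commit (commits=2)
tx45a: all yes -> commit (commits=3)
tx581: all yes -> commit (commits=4)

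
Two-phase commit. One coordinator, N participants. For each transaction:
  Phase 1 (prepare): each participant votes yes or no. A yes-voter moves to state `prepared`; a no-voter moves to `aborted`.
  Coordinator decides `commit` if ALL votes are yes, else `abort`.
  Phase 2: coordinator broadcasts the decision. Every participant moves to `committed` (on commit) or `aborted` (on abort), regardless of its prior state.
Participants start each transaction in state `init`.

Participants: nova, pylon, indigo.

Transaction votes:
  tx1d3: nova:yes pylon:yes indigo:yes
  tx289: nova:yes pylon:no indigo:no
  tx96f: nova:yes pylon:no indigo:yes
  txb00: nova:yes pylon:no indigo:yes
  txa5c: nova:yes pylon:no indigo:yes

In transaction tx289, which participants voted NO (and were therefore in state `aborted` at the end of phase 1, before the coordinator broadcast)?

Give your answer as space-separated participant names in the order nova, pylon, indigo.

Answer: pylon indigo

Derivation:
Txn tx289 phase 1: nova yes -> prepared; pylon no -> aborted; indigo no -> aborted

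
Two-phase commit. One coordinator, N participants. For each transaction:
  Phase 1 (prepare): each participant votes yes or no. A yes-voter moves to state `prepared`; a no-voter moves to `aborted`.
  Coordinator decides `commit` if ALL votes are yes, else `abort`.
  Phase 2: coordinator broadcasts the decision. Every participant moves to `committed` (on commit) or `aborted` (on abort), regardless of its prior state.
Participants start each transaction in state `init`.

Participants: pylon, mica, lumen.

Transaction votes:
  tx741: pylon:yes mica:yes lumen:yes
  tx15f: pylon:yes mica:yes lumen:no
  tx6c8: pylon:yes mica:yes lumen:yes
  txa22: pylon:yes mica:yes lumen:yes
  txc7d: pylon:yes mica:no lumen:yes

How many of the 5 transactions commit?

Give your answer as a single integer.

Answer: 3

Derivation:
tx741: all yes -> commit (commits=1)
tx15f: no from lumen -> abort (commits=1)
tx6c8: all yes -> commit (commits=2)
txa22: all yes -> commit (commits=3)
txc7d: no from mica -> abort (commits=3)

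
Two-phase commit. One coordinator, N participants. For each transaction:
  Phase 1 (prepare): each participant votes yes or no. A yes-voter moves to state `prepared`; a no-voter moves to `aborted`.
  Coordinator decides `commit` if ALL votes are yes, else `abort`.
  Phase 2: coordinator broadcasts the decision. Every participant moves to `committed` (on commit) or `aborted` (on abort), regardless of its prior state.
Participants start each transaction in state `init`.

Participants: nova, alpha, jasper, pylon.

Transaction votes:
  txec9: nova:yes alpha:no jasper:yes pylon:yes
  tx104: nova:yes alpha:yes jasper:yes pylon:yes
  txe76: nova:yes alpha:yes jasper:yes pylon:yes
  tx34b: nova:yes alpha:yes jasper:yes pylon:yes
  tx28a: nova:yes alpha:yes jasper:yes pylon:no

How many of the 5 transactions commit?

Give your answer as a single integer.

txec9: no from alpha -> abort (commits=0)
tx104: all yes -> commit (commits=1)
txe76: all yes -> commit (commits=2)
tx34b: all yes -> commit (commits=3)
tx28a: no from pylon -> abort (commits=3)

Answer: 3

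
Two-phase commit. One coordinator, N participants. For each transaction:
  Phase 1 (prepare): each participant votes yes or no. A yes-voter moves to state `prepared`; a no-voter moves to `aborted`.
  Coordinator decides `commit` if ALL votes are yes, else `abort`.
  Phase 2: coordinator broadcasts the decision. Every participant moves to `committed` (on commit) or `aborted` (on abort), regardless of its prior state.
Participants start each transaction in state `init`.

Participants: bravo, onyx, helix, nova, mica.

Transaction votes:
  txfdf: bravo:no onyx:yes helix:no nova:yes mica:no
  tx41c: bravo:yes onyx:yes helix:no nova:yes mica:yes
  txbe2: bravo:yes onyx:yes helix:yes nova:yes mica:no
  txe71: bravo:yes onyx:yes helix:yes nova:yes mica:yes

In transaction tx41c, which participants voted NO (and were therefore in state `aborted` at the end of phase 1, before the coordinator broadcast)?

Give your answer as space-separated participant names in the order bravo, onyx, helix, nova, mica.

Txn tx41c phase 1: bravo yes -> prepared; onyx yes -> prepared; helix no -> aborted; nova yes -> prepared; mica yes -> prepared

Answer: helix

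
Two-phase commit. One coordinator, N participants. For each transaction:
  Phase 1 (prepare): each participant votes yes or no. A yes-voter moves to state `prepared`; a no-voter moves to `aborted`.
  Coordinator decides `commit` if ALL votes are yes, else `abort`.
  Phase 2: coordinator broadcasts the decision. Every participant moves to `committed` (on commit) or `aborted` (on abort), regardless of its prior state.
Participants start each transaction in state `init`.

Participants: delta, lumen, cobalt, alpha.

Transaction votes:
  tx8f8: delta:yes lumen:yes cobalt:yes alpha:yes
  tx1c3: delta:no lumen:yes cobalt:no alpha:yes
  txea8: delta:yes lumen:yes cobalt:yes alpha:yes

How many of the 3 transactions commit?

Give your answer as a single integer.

Answer: 2

Derivation:
tx8f8: all yes -> commit (commits=1)
tx1c3: no from delta, cobalt -> abort (commits=1)
txea8: all yes -> commit (commits=2)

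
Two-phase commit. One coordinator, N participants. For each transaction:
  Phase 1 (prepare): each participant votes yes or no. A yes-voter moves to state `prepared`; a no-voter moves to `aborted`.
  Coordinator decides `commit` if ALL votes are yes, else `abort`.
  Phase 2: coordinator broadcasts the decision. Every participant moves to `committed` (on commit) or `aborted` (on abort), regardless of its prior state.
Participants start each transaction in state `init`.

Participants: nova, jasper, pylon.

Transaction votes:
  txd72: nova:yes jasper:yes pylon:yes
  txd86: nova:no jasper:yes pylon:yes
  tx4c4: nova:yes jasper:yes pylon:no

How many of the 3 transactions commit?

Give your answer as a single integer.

txd72: all yes -> commit (commits=1)
txd86: no from nova -> abort (commits=1)
tx4c4: no from pylon -> abort (commits=1)

Answer: 1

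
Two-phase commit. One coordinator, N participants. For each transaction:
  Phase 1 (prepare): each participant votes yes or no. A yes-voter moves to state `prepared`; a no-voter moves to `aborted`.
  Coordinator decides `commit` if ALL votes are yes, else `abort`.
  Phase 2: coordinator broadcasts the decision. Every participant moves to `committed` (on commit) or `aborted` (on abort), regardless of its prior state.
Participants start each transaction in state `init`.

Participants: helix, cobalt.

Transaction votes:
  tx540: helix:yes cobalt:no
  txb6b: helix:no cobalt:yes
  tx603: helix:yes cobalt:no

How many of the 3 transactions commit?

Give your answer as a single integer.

Answer: 0

Derivation:
tx540: no from cobalt -> abort (commits=0)
txb6b: no from helix -> abort (commits=0)
tx603: no from cobalt -> abort (commits=0)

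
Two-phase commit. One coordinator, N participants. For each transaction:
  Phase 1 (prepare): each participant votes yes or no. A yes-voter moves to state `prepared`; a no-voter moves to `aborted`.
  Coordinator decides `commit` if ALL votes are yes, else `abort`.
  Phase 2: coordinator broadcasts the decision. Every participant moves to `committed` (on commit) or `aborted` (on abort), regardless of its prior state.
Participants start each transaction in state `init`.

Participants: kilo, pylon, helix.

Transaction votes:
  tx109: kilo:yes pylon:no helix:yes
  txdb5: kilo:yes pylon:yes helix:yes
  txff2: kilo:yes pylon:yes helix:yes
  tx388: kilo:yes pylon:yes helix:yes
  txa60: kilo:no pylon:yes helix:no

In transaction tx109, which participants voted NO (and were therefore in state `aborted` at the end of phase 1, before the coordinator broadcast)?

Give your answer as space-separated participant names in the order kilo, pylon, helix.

Answer: pylon

Derivation:
Txn tx109 phase 1: kilo yes -> prepared; pylon no -> aborted; helix yes -> prepared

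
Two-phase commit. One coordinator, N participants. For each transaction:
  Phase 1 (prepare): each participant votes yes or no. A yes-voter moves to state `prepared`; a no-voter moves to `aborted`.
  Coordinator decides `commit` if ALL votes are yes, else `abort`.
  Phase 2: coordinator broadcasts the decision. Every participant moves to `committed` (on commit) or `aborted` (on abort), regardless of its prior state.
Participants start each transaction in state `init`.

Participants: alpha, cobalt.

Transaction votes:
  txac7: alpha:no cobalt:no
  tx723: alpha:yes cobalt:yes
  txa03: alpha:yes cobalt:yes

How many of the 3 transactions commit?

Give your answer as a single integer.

Answer: 2

Derivation:
txac7: no from alpha, cobalt -> abort (commits=0)
tx723: all yes -> commit (commits=1)
txa03: all yes -> commit (commits=2)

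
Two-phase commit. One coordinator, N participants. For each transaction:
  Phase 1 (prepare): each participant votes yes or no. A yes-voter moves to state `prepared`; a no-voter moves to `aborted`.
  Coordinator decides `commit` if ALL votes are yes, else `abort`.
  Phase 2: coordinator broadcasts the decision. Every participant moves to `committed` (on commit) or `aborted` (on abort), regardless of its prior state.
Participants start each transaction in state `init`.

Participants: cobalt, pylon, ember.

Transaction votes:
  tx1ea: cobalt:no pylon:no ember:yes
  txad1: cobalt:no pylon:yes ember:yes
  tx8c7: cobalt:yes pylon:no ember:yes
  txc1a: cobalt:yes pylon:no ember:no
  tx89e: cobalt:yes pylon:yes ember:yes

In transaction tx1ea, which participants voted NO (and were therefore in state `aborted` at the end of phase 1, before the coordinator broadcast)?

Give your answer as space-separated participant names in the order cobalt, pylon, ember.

Txn tx1ea phase 1: cobalt no -> aborted; pylon no -> aborted; ember yes -> prepared

Answer: cobalt pylon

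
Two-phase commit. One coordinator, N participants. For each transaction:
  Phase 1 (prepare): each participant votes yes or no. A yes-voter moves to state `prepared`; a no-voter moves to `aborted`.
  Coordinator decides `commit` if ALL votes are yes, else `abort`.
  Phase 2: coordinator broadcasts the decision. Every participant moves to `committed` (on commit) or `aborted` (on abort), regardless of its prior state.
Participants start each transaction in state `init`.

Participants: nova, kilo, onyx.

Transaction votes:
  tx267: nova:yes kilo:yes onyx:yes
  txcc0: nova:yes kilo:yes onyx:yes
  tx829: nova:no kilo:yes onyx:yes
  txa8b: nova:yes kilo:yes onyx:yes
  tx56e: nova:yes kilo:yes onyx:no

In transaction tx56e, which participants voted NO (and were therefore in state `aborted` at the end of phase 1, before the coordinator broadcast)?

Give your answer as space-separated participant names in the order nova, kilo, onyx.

Txn tx56e phase 1: nova yes -> prepared; kilo yes -> prepared; onyx no -> aborted

Answer: onyx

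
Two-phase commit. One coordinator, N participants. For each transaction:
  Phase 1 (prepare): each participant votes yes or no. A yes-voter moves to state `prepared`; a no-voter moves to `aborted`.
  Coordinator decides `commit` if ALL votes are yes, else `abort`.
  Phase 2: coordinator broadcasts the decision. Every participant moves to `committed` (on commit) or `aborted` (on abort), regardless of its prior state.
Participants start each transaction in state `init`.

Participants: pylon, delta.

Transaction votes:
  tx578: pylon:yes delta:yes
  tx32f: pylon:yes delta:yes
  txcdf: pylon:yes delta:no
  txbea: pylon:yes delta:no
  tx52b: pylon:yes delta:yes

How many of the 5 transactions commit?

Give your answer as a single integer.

Answer: 3

Derivation:
tx578: all yes -> commit (commits=1)
tx32f: all yes -> commit (commits=2)
txcdf: no from delta -> abort (commits=2)
txbea: no from delta -> abort (commits=2)
tx52b: all yes -> commit (commits=3)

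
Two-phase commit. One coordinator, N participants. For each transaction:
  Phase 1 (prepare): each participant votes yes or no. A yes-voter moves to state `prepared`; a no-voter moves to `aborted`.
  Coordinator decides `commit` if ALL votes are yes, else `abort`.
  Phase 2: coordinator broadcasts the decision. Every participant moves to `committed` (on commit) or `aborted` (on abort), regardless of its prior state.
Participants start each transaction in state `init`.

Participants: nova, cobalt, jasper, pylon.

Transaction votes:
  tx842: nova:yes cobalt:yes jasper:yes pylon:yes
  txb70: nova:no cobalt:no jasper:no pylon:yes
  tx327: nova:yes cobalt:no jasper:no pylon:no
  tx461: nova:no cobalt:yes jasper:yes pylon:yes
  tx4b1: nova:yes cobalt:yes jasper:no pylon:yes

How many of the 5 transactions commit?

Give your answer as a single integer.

tx842: all yes -> commit (commits=1)
txb70: no from nova, cobalt, jasper -> abort (commits=1)
tx327: no from cobalt, jasper, pylon -> abort (commits=1)
tx461: no from nova -> abort (commits=1)
tx4b1: no from jasper -> abort (commits=1)

Answer: 1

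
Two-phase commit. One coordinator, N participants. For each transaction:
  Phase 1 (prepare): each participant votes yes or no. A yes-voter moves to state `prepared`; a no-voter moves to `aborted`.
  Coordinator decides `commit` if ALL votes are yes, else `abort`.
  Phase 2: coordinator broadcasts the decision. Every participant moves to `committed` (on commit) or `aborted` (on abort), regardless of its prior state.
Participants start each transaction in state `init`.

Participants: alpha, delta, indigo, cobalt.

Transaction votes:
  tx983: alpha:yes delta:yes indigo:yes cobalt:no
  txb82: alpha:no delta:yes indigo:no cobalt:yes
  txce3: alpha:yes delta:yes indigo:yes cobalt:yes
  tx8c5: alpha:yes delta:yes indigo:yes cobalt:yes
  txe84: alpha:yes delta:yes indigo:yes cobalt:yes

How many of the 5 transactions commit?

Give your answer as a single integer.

tx983: no from cobalt -> abort (commits=0)
txb82: no from alpha, indigo -> abort (commits=0)
txce3: all yes -> commit (commits=1)
tx8c5: all yes -> commit (commits=2)
txe84: all yes -> commit (commits=3)

Answer: 3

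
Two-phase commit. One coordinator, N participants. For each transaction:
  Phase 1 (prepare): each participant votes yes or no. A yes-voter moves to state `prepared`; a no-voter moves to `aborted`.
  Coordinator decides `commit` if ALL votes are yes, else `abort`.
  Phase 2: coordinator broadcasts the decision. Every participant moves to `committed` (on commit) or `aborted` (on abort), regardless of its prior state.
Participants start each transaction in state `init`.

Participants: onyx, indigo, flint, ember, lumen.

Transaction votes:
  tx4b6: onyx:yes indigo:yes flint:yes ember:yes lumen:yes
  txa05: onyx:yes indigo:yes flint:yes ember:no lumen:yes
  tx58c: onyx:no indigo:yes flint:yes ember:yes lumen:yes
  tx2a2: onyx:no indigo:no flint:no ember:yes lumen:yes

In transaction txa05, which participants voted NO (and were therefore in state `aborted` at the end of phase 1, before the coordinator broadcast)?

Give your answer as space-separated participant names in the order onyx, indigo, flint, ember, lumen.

Txn txa05 phase 1: onyx yes -> prepared; indigo yes -> prepared; flint yes -> prepared; ember no -> aborted; lumen yes -> prepared

Answer: ember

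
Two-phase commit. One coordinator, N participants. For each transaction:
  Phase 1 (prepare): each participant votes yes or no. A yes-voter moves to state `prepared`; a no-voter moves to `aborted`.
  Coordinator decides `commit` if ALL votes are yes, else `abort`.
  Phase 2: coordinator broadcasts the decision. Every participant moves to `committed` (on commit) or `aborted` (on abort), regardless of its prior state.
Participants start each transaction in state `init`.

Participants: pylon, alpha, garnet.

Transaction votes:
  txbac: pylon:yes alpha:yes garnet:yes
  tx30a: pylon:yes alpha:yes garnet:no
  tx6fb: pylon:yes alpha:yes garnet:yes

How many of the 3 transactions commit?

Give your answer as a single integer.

txbac: all yes -> commit (commits=1)
tx30a: no from garnet -> abort (commits=1)
tx6fb: all yes -> commit (commits=2)

Answer: 2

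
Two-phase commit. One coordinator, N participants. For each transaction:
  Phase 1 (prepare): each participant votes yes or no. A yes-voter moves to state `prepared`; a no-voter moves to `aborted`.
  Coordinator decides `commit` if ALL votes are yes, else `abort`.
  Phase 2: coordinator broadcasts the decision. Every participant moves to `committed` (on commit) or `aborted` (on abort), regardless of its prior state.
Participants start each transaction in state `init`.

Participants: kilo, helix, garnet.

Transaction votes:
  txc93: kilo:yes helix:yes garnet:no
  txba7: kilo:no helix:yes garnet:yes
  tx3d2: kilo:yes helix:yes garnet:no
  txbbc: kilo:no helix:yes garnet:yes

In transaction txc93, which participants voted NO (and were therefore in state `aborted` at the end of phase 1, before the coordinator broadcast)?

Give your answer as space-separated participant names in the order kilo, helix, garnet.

Answer: garnet

Derivation:
Txn txc93 phase 1: kilo yes -> prepared; helix yes -> prepared; garnet no -> aborted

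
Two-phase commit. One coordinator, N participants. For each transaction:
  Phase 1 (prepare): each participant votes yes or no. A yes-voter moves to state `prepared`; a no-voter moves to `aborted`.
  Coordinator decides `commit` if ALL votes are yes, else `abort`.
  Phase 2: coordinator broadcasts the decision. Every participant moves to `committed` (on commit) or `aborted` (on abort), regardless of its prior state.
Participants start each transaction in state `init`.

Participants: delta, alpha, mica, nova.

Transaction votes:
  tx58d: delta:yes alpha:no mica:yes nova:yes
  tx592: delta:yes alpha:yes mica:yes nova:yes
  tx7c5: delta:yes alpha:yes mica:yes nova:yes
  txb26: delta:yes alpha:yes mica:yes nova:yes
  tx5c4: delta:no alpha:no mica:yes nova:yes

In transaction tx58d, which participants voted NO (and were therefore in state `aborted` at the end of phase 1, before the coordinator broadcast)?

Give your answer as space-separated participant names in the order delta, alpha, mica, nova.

Txn tx58d phase 1: delta yes -> prepared; alpha no -> aborted; mica yes -> prepared; nova yes -> prepared

Answer: alpha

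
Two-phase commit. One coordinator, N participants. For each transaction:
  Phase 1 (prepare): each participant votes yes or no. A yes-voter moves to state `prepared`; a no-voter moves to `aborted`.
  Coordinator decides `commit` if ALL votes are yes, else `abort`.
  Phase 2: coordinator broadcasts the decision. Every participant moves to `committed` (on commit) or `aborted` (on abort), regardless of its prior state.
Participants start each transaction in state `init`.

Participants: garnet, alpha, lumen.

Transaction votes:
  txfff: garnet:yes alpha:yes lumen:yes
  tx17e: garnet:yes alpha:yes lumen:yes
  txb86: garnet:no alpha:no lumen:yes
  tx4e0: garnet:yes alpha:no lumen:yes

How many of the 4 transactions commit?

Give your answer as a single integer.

Answer: 2

Derivation:
txfff: all yes -> commit (commits=1)
tx17e: all yes -> commit (commits=2)
txb86: no from garnet, alpha -> abort (commits=2)
tx4e0: no from alpha -> abort (commits=2)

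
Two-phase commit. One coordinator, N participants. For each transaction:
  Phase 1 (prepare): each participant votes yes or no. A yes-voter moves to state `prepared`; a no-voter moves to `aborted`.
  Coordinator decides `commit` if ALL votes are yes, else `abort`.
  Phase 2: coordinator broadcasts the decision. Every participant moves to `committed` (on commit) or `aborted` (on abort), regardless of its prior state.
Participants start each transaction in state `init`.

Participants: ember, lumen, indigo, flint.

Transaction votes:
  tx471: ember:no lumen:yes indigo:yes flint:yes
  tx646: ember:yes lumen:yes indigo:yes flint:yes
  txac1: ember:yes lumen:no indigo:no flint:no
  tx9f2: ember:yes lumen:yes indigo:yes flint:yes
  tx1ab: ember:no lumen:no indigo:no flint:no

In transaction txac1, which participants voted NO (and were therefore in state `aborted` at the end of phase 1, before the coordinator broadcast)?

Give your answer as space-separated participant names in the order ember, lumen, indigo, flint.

Answer: lumen indigo flint

Derivation:
Txn txac1 phase 1: ember yes -> prepared; lumen no -> aborted; indigo no -> aborted; flint no -> aborted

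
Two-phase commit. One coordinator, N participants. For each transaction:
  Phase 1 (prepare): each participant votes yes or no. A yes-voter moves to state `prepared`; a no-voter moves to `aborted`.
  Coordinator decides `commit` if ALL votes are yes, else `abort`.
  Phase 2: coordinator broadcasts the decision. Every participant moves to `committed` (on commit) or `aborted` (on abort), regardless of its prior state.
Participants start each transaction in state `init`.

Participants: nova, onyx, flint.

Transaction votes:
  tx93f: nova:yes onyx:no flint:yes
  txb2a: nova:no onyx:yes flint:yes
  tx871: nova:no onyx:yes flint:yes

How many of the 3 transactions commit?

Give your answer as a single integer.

Answer: 0

Derivation:
tx93f: no from onyx -> abort (commits=0)
txb2a: no from nova -> abort (commits=0)
tx871: no from nova -> abort (commits=0)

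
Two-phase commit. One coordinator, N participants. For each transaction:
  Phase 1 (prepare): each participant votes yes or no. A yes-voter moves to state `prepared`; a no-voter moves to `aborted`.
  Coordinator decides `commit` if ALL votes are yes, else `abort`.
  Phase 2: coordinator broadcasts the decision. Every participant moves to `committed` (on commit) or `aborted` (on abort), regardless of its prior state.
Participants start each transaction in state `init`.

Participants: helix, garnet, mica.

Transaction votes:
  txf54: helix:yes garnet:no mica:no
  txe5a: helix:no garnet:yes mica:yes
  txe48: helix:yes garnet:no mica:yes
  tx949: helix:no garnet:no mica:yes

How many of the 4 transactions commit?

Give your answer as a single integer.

Answer: 0

Derivation:
txf54: no from garnet, mica -> abort (commits=0)
txe5a: no from helix -> abort (commits=0)
txe48: no from garnet -> abort (commits=0)
tx949: no from helix, garnet -> abort (commits=0)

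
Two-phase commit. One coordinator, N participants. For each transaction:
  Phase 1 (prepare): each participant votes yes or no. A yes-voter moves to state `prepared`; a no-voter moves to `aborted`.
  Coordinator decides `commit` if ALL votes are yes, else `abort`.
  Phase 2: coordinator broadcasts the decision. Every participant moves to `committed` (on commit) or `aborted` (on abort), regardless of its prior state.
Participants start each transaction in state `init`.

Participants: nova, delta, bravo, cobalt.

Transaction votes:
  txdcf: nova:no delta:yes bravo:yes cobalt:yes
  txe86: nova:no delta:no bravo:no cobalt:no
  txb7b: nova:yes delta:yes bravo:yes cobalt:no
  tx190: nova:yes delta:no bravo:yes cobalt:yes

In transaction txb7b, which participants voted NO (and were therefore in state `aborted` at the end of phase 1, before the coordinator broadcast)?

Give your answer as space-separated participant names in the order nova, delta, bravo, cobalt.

Txn txb7b phase 1: nova yes -> prepared; delta yes -> prepared; bravo yes -> prepared; cobalt no -> aborted

Answer: cobalt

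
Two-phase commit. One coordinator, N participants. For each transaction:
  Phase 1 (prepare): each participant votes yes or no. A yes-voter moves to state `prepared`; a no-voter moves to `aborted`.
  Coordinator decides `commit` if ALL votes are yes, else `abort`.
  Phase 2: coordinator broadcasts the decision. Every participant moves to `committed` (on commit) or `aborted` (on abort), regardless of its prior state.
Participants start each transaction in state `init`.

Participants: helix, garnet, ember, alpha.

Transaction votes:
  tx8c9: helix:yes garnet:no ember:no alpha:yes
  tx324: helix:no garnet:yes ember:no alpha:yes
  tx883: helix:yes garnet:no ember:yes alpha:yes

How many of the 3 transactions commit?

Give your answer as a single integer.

tx8c9: no from garnet, ember -> abort (commits=0)
tx324: no from helix, ember -> abort (commits=0)
tx883: no from garnet -> abort (commits=0)

Answer: 0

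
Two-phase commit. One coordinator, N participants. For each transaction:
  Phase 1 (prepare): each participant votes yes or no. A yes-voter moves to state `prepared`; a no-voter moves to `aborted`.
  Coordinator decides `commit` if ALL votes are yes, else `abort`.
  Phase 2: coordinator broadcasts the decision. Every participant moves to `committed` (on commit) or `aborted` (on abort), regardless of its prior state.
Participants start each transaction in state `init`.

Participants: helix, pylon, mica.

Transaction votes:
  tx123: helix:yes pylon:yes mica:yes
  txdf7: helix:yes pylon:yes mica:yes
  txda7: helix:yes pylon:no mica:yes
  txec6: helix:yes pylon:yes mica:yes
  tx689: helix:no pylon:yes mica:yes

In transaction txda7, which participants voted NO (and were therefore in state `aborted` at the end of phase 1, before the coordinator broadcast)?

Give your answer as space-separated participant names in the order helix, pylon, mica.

Answer: pylon

Derivation:
Txn txda7 phase 1: helix yes -> prepared; pylon no -> aborted; mica yes -> prepared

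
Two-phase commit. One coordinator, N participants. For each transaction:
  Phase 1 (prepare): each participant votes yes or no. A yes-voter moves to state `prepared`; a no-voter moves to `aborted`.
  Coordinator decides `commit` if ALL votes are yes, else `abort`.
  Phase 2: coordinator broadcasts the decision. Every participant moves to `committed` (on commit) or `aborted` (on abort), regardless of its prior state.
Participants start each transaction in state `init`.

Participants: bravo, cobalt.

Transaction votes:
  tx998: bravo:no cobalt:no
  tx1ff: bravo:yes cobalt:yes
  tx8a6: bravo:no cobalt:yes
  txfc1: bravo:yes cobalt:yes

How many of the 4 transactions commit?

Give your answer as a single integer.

tx998: no from bravo, cobalt -> abort (commits=0)
tx1ff: all yes -> commit (commits=1)
tx8a6: no from bravo -> abort (commits=1)
txfc1: all yes -> commit (commits=2)

Answer: 2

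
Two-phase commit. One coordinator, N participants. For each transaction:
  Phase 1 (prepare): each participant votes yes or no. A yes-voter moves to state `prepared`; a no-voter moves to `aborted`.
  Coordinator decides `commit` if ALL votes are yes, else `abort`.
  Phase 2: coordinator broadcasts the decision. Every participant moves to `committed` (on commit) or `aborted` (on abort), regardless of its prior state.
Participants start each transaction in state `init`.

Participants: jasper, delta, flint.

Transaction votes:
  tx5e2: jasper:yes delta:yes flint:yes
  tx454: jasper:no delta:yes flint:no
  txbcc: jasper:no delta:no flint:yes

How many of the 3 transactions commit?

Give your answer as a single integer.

tx5e2: all yes -> commit (commits=1)
tx454: no from jasper, flint -> abort (commits=1)
txbcc: no from jasper, delta -> abort (commits=1)

Answer: 1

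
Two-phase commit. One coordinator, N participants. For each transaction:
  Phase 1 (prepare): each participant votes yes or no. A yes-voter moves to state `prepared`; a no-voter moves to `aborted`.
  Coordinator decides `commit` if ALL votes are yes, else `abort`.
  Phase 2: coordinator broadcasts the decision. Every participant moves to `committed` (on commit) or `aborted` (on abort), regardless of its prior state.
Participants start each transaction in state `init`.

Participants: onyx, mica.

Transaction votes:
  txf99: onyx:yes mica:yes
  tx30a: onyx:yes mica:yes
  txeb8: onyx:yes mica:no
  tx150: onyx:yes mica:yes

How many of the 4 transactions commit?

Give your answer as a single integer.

Answer: 3

Derivation:
txf99: all yes -> commit (commits=1)
tx30a: all yes -> commit (commits=2)
txeb8: no from mica -> abort (commits=2)
tx150: all yes -> commit (commits=3)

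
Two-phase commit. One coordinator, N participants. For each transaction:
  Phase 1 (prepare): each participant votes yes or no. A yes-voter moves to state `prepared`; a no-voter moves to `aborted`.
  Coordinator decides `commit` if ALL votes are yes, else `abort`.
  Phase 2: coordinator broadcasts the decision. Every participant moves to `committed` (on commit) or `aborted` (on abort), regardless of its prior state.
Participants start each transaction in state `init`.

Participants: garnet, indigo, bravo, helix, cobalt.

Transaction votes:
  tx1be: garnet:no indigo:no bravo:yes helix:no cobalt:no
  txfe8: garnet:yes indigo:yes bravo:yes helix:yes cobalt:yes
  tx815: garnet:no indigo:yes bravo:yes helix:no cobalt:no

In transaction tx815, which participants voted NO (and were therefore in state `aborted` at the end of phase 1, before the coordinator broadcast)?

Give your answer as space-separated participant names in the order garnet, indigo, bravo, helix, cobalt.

Answer: garnet helix cobalt

Derivation:
Txn tx815 phase 1: garnet no -> aborted; indigo yes -> prepared; bravo yes -> prepared; helix no -> aborted; cobalt no -> aborted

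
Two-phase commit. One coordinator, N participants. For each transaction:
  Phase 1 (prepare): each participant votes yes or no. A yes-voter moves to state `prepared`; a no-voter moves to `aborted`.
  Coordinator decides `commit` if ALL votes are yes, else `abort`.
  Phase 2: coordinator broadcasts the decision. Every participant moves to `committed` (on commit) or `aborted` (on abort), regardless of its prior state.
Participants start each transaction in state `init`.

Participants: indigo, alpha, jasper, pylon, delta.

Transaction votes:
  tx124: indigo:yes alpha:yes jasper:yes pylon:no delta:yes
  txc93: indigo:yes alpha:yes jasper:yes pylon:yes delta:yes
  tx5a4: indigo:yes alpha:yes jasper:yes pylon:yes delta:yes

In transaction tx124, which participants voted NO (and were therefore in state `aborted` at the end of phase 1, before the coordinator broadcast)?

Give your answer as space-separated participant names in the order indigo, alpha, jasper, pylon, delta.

Txn tx124 phase 1: indigo yes -> prepared; alpha yes -> prepared; jasper yes -> prepared; pylon no -> aborted; delta yes -> prepared

Answer: pylon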